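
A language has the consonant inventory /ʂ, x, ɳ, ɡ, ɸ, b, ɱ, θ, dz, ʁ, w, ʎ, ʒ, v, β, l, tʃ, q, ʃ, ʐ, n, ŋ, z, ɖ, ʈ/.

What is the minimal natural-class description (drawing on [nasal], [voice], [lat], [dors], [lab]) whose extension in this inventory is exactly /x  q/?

[−voice, +dors]

The class [−voice], [+dorsal] has exactly /x, q/ as its extension in this inventory. No smaller conjunction from the listed features achieves this: [+dorsal] alone would also admit /ɡ, ʁ, w, ʎ, …/; [−voice] alone would also admit /ʂ, ɸ, θ, tʃ, …/; and checking the remaining single features turns up none with this extension.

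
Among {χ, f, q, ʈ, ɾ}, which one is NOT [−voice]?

ɾ

Every segment except /ɾ/ is [−voice]. /ɾ/ (alveolar tap) is [+voice], so it is the exception.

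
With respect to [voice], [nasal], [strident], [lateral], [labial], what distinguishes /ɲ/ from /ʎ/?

/ɲ/ (palatal nasal) and /ʎ/ (palatal lateral approximant) agree on [+voice], [-strident], [-labial]. They differ on [nasal] (/ɲ/ [+], /ʎ/ [-]), [lateral] (/ɲ/ [-], /ʎ/ [+]).

[nasal], [lateral]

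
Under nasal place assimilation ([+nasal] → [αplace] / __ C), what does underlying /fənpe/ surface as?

The only nasal preceding a consonant is /n/ before /p/. /p/ is [+labial], so /n/ → /m/, giving [fəmpe].

[fəmpe]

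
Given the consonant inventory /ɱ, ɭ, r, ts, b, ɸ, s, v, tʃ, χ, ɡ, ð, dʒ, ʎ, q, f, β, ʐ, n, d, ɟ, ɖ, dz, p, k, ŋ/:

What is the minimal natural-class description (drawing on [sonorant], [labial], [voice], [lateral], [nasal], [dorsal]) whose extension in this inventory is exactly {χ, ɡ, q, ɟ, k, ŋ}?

/χ, ɡ, q, ɟ, k, ŋ/ are all [−lateral], [+dorsal], and no other segment in the inventory matches both values. Dropping any one of them over-generates: [+dorsal] alone would also admit /ʎ/; [−lateral] alone would also admit /ɱ, r, ts, b, …/. No other single listed feature picks out exactly this set either, so fewer than two features will not do.

[−lateral, +dorsal]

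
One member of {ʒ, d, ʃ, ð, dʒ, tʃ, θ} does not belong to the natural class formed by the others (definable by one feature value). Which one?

d

/tʃ, ð, ʒ, θ, dʒ, ʃ/ are all [+distributed], but /d/ (voiced alveolar stop) is [−distributed]. No other single segment can be removed to leave a set sharing one feature value that the removed segment lacks, so /d/ is the odd one out.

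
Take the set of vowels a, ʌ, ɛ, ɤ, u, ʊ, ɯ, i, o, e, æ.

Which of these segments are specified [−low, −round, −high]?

ʌ, ɛ, ɤ, e

Eliminate segments failing any feature: /a, æ/ are [+low]; /u, ʊ, o/ are [+round]; /ɯ, i/ are [+high]. The remaining /ʌ, ɛ, ɤ, e/ satisfy [−low], [−round], [−high].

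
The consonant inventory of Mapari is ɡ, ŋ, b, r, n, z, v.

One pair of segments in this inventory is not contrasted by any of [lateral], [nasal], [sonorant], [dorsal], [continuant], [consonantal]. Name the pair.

On the given features, /v/ and /z/ have an identical profile: [−lateral], [−nasal], [−sonorant], [−dorsal], [+continuant], [+consonantal]. No other two segments in the inventory coincide on all 6 features. (They do differ in [labial] and [coronal], which are not among the given features.)

v, z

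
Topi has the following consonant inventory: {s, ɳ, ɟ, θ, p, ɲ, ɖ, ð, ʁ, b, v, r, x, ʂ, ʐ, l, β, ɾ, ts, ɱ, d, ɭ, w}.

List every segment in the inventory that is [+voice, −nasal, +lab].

b, v, β, w

The [+voice] segments are /ɳ, ɟ, ɲ, ɖ, ð, ʁ, b, v, r, ʐ, l, β, ɾ, ɱ, d, ɭ, w/.
Intersecting with [−nasal] gives /ɟ, ɖ, ð, ʁ, b, v, r, ʐ, l, β, ɾ, d, ɭ, w/.
Within that set, [+labial] leaves /b, v, β, w/.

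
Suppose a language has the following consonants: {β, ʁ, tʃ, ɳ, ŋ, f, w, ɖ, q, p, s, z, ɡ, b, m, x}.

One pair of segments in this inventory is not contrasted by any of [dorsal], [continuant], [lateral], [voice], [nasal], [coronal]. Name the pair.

w, ʁ

On the given features, /w/ and /ʁ/ have an identical profile: [+dorsal], [+continuant], [−lateral], [+voice], [−nasal], [−coronal]. No other two segments in the inventory coincide on all 6 features. (They do differ in [labial], [round] and [high], which are not among the given features.)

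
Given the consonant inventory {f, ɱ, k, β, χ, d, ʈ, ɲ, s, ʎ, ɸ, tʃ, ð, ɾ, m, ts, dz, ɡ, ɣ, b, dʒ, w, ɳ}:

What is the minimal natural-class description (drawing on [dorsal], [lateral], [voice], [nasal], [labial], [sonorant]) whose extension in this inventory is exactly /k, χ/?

Every target segment is [−voice], [+dorsal]; each remaining inventory member fails at least one of these. Each conjunct is needed — [+dorsal] alone would also admit /ɲ, ʎ, ɡ, ɣ, …/; [−voice] alone would also admit /f, ʈ, s, ɸ, …/ — and no other single listed feature has exactly this extension, so two is the minimum.

[−voice, +dorsal]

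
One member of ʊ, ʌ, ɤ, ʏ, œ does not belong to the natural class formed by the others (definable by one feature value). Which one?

ɤ

The remaining segments after removing /ɤ/ share [−tense]; /ɤ/ (mid back unrounded tense vowel) is [+tense]. For every other candidate removal, the leftover set fails to share any single feature value that the removed segment lacks.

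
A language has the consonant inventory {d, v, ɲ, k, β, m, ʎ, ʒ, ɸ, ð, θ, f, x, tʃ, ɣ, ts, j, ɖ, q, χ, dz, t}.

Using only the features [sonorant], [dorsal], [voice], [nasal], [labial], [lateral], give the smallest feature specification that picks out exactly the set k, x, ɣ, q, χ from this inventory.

/k, x, ɣ, q, χ/ are all [−sonorant], [+dorsal], and no other segment in the inventory matches both values. Dropping any one of them over-generates: [+dorsal] alone would also admit /ɲ, ʎ, j/; [−sonorant] alone would also admit /d, v, β, ʒ, …/. No other single listed feature picks out exactly this set either, so fewer than two features will not do.

[−sonorant, +dorsal]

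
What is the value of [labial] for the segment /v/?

[+labial]

/v/ is the voiced labiodental fricative, hence [+labial].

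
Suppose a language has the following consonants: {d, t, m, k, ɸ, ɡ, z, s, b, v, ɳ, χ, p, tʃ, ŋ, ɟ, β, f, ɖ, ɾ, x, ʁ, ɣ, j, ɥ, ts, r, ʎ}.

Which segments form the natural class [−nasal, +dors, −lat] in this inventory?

k, ɡ, χ, ɟ, x, ʁ, ɣ, j, ɥ

Checking each segment against [−nasal], [+dorsal], [−lateral]: /k/ (voiceless velar stop), /ɡ/ (voiced velar stop), /χ/ (voiceless uvular fricative), /ɟ/ (voiced palatal stop), /x/ (voiceless velar fricative), /ʁ/ (voiced uvular fricative), among others, satisfy every feature; every other segment in the inventory fails at least one.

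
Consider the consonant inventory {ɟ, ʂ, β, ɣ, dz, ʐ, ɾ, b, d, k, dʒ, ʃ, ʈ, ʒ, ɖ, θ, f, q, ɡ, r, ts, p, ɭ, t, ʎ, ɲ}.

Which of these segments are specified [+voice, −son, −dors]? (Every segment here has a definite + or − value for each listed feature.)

β, dz, ʐ, b, d, dʒ, ʒ, ɖ

Among the inventory, the [+voice] segments are /ɟ, β, ɣ, dz, ʐ, ɾ, b, d, dʒ, ʒ, ɖ, ɡ, r, ɭ, ʎ, ɲ/.
Within that set, [−sonorant] gives /ɟ, β, ɣ, dz, ʐ, b, d, dʒ, ʒ, ɖ, ɡ/.
Intersecting with [−dorsal] leaves /β, dz, ʐ, b, d, dʒ, ʒ, ɖ/.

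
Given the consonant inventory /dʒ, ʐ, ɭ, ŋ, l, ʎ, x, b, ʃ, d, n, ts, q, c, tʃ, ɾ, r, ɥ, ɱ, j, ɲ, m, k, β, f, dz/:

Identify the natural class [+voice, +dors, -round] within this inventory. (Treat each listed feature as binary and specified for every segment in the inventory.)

ŋ, ʎ, j, ɲ

Eliminate segments failing any feature: /dʒ, ʐ, ɭ, l, b, d, n, ɾ, r, ɱ, m, β, dz/ are [-dorsal]; /x, ʃ, ts, q, c, tʃ, k, f/ are [-voice]; /ɥ/ is [+round]. The remaining /ŋ, ʎ, j, ɲ/ satisfy [+voice], [+dorsal], [-round].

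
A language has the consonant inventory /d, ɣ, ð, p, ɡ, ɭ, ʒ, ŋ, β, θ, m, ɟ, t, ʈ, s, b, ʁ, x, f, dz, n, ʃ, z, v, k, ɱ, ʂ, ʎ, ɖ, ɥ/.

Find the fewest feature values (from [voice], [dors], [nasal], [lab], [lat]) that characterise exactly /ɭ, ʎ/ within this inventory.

[+lat]

/ɭ, ʎ/ are exactly the [+lateral] segments in the inventory, so a single feature suffices.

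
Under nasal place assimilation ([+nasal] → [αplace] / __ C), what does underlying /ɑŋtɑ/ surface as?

[ɑntɑ]

/ŋ/ sits before the [+coronal] consonant /t/, so it takes on [+coronal] and surfaces as /n/. The rest of the form is unaffected: [ɑntɑ].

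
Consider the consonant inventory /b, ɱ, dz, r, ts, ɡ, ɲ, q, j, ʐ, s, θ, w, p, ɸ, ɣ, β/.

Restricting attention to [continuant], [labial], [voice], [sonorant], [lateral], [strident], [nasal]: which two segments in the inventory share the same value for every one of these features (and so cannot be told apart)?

r, j

Both /r/ and /j/ are [+continuant], [−labial], [+voice], [+sonorant], [−lateral], [−strident], [−nasal]. Since the list omits [dorsal] — which does distinguish the alveolar trill from the palatal glide — this pair collapses; all other pairs remain distinct.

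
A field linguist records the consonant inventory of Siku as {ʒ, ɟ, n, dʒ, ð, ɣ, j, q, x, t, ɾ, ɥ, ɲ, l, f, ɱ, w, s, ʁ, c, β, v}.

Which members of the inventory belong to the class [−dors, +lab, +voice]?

ɱ, β, v

Eliminate segments failing any feature: /ʒ, n, dʒ, ð, t, ɾ, l, s/ are [−labial]; /ɟ, ɣ, j, q, x, ɥ, ɲ, w, ʁ, c/ are [+dorsal]; /f/ is [−voice]. The remaining /ɱ, β, v/ satisfy [−dorsal], [+labial], [+voice].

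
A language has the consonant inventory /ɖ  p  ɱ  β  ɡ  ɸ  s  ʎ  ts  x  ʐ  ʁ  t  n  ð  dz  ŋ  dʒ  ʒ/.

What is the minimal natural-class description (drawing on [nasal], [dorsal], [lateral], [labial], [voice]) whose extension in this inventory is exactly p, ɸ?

[-voice, +labial]

The class [-voice], [+labial] has exactly /p, ɸ/ as its extension in this inventory. No smaller conjunction from the listed features achieves this: [+labial] alone would also admit /ɱ, β/; [-voice] alone would also admit /s, ts, x, t/; and checking the remaining single features turns up none with this extension.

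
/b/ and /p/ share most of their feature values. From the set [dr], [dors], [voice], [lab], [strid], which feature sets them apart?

/b/ is the voiced bilabial stop and /p/ is the voiceless bilabial stop. Both are [−delayed release], [−dorsal], [+labial], [−strident]. /b/ is [+voice] while /p/ is [−voice], so the distinguishing feature is [voice].

[voice]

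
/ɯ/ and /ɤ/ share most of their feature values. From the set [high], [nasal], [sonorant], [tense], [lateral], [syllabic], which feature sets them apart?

/ɯ/ is the high back unrounded vowel and /ɤ/ is the mid back unrounded tense vowel. Both are [-nasal], [+sonorant], [+tense], [-lateral], [+syllabic]. /ɯ/ is [+high] while /ɤ/ is [-high], so the distinguishing feature is [high].

[high]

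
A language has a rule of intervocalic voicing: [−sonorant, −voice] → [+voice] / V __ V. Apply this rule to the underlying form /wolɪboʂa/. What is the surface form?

[wolɪboʐa]

/ʂ/ satisfies [−sonorant, −voice] and sits in V __ V. The [+voice] counterpart of the voiceless retroflex fricative is /ʐ/. Other segments in /wolɪboʂa/ either fail the structural description or are not in the environment, so the surface form is [wolɪboʐa].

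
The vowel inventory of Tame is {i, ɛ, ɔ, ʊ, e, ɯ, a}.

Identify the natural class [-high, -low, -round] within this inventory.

Eliminate segments failing any feature: /i, ʊ, ɯ/ are [+high]; /ɔ/ is [+round]; /a/ is [+low]. The remaining /ɛ, e/ satisfy [-high], [-low], [-round].

ɛ, e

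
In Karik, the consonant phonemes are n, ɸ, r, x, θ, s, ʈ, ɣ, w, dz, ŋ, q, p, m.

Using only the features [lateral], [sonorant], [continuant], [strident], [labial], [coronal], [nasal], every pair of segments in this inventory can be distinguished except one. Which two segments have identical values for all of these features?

ɣ, x

On the given features, /ɣ/ and /x/ have an identical profile: [-lateral], [-sonorant], [+continuant], [-strident], [-labial], [-coronal], [-nasal]. No other two segments in the inventory coincide on all 7 features. (They do differ in [voice], which is not among the given features.)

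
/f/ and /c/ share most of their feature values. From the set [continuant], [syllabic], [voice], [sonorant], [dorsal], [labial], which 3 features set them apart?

/f/ (voiceless labiodental fricative) and /c/ (voiceless palatal stop) agree on [−syllabic], [−voice], [−sonorant]. They differ on [continuant] (/f/ [+], /c/ [−]), [labial] (/f/ [+], /c/ [−]), [dorsal] (/f/ [−], /c/ [+]).

[continuant], [labial], [dorsal]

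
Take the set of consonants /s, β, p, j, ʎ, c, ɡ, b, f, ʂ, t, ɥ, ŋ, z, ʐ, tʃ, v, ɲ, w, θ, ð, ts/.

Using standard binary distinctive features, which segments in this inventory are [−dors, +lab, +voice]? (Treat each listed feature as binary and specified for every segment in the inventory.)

The [−dorsal] segments are /s, β, p, b, f, ʂ, t, z, ʐ, tʃ, v, θ, ð, ts/.
Of those, [+labial] gives /β, p, b, f, v/.
Of those, [+voice] leaves /β, b, v/.

β, b, v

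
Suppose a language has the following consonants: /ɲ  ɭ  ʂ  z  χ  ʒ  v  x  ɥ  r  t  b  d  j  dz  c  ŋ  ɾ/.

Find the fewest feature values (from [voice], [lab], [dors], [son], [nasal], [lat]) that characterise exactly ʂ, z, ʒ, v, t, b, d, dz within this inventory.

[−son, −dors]

The class [−sonorant], [−dorsal] has exactly /ʂ, z, ʒ, v, t, b, d, dz/ as its extension in this inventory. No smaller conjunction from the listed features achieves this: [−dorsal] alone would also admit /ɭ, r, ɾ/; [−sonorant] alone would also admit /χ, x, c/; and checking the remaining single features turns up none with this extension.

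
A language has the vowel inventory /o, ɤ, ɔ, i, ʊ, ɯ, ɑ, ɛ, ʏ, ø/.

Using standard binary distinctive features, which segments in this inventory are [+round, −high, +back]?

o, ɔ

Checking each segment against [+round], [−high], [+back]: /o/ (mid back rounded tense vowel), /ɔ/ (mid back rounded lax vowel) satisfy every feature; every other segment in the inventory fails at least one.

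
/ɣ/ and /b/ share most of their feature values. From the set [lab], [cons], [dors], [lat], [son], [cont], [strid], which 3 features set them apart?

[continuant], [labial], [dorsal]

The two segments share [+consonantal], [-lateral], [-sonorant], [-strident]. The only features from the list on which they differ: /ɣ/ is [+continuant] while /b/ is [-continuant]; /ɣ/ is [-labial] while /b/ is [+labial]; /ɣ/ is [+dorsal] while /b/ is [-dorsal].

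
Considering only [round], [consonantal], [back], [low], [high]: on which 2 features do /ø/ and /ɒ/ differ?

/ø/ (mid front rounded tense vowel) and /ɒ/ (low back rounded vowel) agree on [+round], [-consonantal], [-high]. They differ on [low] (/ø/ [-], /ɒ/ [+]), [back] (/ø/ [-], /ɒ/ [+]).

[low], [back]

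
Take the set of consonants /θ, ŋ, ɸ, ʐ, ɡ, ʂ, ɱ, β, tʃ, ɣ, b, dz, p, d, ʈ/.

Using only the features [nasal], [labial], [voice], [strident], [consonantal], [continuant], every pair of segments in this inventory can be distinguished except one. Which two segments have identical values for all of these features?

d, ɡ

/d/ (voiced alveolar stop) and /ɡ/ (voiced velar stop) are both [-nasal], [-labial], [+voice], [-strident], [+consonantal], [-continuant], so none of the listed features separates them. (They do differ in [coronal] and [dorsal], which are not among the given features.) Every other pair in the inventory differs on at least one listed feature.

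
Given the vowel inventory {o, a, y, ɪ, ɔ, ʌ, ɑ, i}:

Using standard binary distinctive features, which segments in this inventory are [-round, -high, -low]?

The [-round] segments are /a, ɪ, ʌ, ɑ, i/.
Among these, [-high] gives /a, ʌ, ɑ/.
Of those, [-low] leaves /ʌ/.

ʌ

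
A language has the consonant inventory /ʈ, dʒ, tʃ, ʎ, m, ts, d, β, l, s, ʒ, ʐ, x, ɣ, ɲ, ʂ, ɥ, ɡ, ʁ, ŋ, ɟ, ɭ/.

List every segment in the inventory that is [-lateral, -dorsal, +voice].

dʒ, m, d, β, ʒ, ʐ

Eliminate segments failing any feature: /ʈ, tʃ, ts, s, ʂ/ are [-voice]; /ʎ, l, ɭ/ are [+lateral]; /x, ɣ, ɲ, ɥ, ɡ, ʁ, ŋ, ɟ/ are [+dorsal]. The remaining /dʒ, m, d, β, ʒ, ʐ/ satisfy [-lateral], [-dorsal], [+voice].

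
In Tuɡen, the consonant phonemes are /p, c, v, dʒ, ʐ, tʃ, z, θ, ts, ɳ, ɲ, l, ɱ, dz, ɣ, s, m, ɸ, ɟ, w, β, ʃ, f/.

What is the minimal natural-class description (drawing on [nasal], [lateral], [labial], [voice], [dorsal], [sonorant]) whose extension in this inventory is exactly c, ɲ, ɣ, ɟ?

The class [−labial], [+dorsal] has exactly /c, ɲ, ɣ, ɟ/ as its extension in this inventory. No smaller conjunction from the listed features achieves this: [+dorsal] alone would also admit /w/; [−labial] alone would also admit /dʒ, ʐ, tʃ, z, …/; and checking the remaining single features turns up none with this extension.

[−labial, +dorsal]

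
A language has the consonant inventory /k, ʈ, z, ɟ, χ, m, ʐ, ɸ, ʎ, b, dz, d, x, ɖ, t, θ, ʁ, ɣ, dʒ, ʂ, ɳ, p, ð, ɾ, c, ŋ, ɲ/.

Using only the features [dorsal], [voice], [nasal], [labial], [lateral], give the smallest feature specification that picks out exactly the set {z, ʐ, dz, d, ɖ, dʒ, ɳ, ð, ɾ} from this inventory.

/z, ʐ, dz, d, ɖ, dʒ, ɳ, ð, ɾ/ are all [+voice], [-labial], [-dorsal], and no other segment in the inventory matches all three values. Dropping any one of them over-generates: [-labial, -dorsal] alone would also admit /ʈ, t, θ, ʂ/; [+voice, -dorsal] alone would also admit /m, b/; [+voice, -labial] alone would also admit /ɟ, ʎ, ʁ, ɣ, …/. No other combination of two listed features picks out exactly this set either, so fewer than three features will not do.

[+voice, -labial, -dorsal]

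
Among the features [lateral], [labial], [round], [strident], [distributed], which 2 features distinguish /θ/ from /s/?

[strident], [distributed]

/θ/ (voiceless dental fricative) and /s/ (voiceless alveolar fricative) agree on [−lateral], [−labial], [−round]. They differ on [strident] (/θ/ [−], /s/ [+]), [distributed] (/θ/ [+], /s/ [−]).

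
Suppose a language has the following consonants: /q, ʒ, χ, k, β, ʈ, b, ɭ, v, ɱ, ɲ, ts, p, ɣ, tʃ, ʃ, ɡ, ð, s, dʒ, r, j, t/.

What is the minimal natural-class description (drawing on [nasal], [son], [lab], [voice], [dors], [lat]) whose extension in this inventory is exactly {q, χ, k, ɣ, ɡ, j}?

Every target segment is [-nasal], [+dorsal]; each remaining inventory member fails at least one of these. Each conjunct is needed — [+dorsal] alone would also admit /ɲ/; [-nasal] alone would also admit /ʒ, β, ʈ, b, …/ — and no other single listed feature has exactly this extension, so two is the minimum.

[-nasal, +dors]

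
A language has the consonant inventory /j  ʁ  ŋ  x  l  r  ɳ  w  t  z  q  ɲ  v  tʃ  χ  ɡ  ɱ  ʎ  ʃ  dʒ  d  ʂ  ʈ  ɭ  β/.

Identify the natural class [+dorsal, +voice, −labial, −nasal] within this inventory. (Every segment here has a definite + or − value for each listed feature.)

Checking each segment against [+dorsal], [+voice], [−labial], [−nasal]: /j/ (palatal glide), /ʁ/ (voiced uvular fricative), /ɡ/ (voiced velar stop), /ʎ/ (palatal lateral approximant) satisfy every feature; every other segment in the inventory fails at least one.

j, ʁ, ɡ, ʎ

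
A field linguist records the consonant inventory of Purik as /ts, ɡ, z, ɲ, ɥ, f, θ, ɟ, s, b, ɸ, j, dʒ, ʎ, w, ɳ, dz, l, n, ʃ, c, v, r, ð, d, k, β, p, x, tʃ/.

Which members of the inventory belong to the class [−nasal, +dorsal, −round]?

ɡ, ɟ, j, ʎ, c, k, x

Eliminate segments failing any feature: /ts, z, f, θ, s, b, ɸ, dʒ, dz, l, ʃ, v, r, ð, d, β, p, tʃ/ are [−dorsal]; /ɲ, ɳ, n/ are [+nasal]; /ɥ, w/ are [+round]. The remaining /ɡ, ɟ, j, ʎ, c, k, x/ satisfy [−nasal], [+dorsal], [−round].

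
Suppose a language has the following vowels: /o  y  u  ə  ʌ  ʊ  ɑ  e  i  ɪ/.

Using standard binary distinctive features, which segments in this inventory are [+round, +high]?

First, the [+round] segments are /o, y, u, ʊ/.
Among these, [+high] leaves /y, u, ʊ/.

y, u, ʊ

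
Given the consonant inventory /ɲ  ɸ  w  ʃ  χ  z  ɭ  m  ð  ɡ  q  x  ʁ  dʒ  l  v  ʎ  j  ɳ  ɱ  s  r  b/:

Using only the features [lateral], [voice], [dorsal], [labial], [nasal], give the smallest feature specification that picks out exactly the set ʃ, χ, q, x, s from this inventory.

[−voice, −labial]

The class [−voice], [−labial] has exactly /ʃ, χ, q, x, s/ as its extension in this inventory. No smaller conjunction from the listed features achieves this: [−labial] alone would also admit /ɲ, z, ɭ, ð, …/; [−voice] alone would also admit /ɸ/; and checking the remaining single features turns up none with this extension.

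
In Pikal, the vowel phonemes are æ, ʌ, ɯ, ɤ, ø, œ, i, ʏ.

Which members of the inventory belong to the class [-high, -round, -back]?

æ

First, the [-high] segments are /æ, ʌ, ɤ, ø, œ/.
Within that set, [-round] gives /æ, ʌ, ɤ/.
Among these, [-back] leaves /æ/.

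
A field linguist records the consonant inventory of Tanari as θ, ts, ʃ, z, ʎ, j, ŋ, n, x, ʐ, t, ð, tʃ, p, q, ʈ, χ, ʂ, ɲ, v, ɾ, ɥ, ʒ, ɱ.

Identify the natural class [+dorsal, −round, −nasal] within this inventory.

Eliminate segments failing any feature: /θ, ts, ʃ, z, n, ʐ, t, ð, tʃ, p, ʈ, ʂ, v, ɾ, ʒ, ɱ/ are [−dorsal]; /ŋ, ɲ/ are [+nasal]; /ɥ/ is [+round]. The remaining /ʎ, j, x, q, χ/ satisfy [+dorsal], [−round], [−nasal].

ʎ, j, x, q, χ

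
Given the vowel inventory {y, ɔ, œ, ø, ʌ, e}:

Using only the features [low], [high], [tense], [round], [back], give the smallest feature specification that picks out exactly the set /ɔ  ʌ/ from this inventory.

[+back]

Every target segment is [+back] and no other inventory member is, so one feature is enough.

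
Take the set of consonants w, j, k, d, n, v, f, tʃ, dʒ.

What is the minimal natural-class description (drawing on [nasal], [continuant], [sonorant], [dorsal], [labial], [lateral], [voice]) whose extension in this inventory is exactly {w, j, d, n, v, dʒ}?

Every target segment is [+voice] and no other inventory member is, so one feature is enough.

[+voice]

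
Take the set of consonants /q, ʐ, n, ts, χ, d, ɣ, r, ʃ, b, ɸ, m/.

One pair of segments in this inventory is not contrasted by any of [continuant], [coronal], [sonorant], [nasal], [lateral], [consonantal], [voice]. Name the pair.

On the given features, /ɸ/ and /χ/ have an identical profile: [+continuant], [-coronal], [-sonorant], [-nasal], [-lateral], [+consonantal], [-voice]. No other two segments in the inventory coincide on all 7 features. (They do differ in [labial] and [dorsal], which are not among the given features.)

ɸ, χ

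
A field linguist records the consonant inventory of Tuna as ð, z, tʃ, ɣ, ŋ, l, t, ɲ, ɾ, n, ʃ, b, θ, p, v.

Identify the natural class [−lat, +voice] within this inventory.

ð, z, ɣ, ŋ, ɲ, ɾ, n, b, v

Eliminate segments failing any feature: /tʃ, t, ʃ, θ, p/ are [−voice]; /l/ is [+lateral]. The remaining /ð, z, ɣ, ŋ, ɲ, ɾ, n, b, v/ satisfy [−lateral], [+voice].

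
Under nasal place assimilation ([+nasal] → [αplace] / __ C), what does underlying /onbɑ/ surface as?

[ombɑ]

The only nasal preceding a consonant is /n/ before /b/. /b/ is [+labial], so /n/ → /m/, giving [ombɑ].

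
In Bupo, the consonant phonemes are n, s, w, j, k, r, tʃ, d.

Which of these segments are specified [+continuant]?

The [+continuant] segments here are /s, w, j, r/; the remaining /n, k, tʃ, d/ are [−continuant].

s, w, j, r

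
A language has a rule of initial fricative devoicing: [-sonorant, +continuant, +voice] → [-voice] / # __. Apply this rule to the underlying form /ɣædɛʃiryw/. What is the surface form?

Only the initial segment /ɣ/ is both word-initial and matches the structural description. It is a voiced velar fricative, so [-sonorant, +continuant, +voice] holds; changing it to [-voice] with all other features held fixed yields /x/ (voiceless velar fricative). No other segment meets both the structural description and the environment, so the output is [xædɛʃiryw].

[xædɛʃiryw]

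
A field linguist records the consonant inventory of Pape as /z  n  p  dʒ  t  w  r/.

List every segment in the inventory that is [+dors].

w

The [+dorsal] segments here are /w/; the remaining /z, n, p, dʒ, t, r/ are [−dorsal].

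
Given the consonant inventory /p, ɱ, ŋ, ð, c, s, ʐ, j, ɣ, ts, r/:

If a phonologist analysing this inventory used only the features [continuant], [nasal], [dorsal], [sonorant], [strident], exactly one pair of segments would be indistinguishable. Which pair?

s, ʐ

Both /s/ and /ʐ/ are [+continuant], [−nasal], [−dorsal], [−sonorant], [+strident]. Since the list omits [voice] and [anterior] — which do distinguish the voiceless alveolar fricative from the voiced retroflex fricative — this pair collapses; all other pairs remain distinct.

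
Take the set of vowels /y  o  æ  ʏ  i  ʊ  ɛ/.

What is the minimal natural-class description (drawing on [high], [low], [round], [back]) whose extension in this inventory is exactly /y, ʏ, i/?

Every target segment is [+high], [−back]; each remaining inventory member fails at least one of these. Each conjunct is needed — [−back] alone would also admit /æ, ɛ/; [+high] alone would also admit /ʊ/ — and no other single listed feature has exactly this extension, so two is the minimum.

[+high, −back]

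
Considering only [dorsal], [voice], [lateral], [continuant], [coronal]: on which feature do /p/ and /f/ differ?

[continuant]

/p/ is the voiceless bilabial stop and /f/ is the voiceless labiodental fricative. Both are [-dorsal], [-voice], [-lateral], [-coronal]. /p/ is [-continuant] while /f/ is [+continuant], so the distinguishing feature is [continuant].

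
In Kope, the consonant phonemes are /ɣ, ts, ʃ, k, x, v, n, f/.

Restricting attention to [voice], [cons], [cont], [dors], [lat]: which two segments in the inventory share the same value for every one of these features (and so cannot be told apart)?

On the given features, /ʃ/ and /f/ have an identical profile: [−voice], [+consonantal], [+continuant], [−dorsal], [−lateral]. No other two segments in the inventory coincide on all 5 features. (They do differ in [labial] and [coronal], which are not among the given features.)

ʃ, f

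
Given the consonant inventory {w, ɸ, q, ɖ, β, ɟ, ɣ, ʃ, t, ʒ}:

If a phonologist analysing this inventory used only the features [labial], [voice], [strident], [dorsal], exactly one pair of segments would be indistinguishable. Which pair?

On the given features, /ɣ/ and /ɟ/ have an identical profile: [-labial], [+voice], [-strident], [+dorsal]. No other two segments in the inventory coincide on all 4 features. (They do differ in [continuant] and [back], which are not among the given features.)

ɣ, ɟ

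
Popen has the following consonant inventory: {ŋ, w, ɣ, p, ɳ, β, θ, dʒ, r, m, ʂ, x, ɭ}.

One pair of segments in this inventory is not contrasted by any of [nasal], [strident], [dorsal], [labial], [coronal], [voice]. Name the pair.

On the given features, /r/ and /ɭ/ have an identical profile: [-nasal], [-strident], [-dorsal], [-labial], [+coronal], [+voice]. No other two segments in the inventory coincide on all 6 features. (They do differ in [lateral] and [anterior], which are not among the given features.)

r, ɭ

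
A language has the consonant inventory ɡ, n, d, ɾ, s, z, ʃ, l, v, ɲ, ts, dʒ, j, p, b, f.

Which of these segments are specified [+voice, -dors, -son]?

First, the [+voice] segments are /ɡ, n, d, ɾ, z, l, v, ɲ, dʒ, j, b/.
Within that set, [-dorsal] gives /n, d, ɾ, z, l, v, dʒ, b/.
Then [-sonorant] leaves /d, z, v, dʒ, b/.

d, z, v, dʒ, b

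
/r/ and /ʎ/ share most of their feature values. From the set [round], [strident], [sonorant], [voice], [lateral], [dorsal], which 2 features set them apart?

[lateral], [dorsal]

/r/ is the alveolar trill and /ʎ/ is the palatal lateral approximant. Both are [−round], [−strident], [+sonorant], [+voice]. /r/ is [−lateral] while /ʎ/ is [+lateral]; /r/ is [−dorsal] while /ʎ/ is [+dorsal], so the distinguishing features are [lateral], [dorsal].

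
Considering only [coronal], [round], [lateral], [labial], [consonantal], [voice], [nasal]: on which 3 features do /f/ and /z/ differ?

[voice], [labial], [coronal]

/f/ is the voiceless labiodental fricative and /z/ is the voiced alveolar fricative. Both are [−round], [−lateral], [+consonantal], [−nasal]. /f/ is [−voice] while /z/ is [+voice]; /f/ is [+labial] while /z/ is [−labial]; /f/ is [−coronal] while /z/ is [+coronal], so the distinguishing features are [voice], [labial], [coronal].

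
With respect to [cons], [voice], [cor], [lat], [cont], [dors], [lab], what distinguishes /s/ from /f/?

/s/ is the voiceless alveolar fricative and /f/ is the voiceless labiodental fricative. Both are [+consonantal], [-voice], [-lateral], [+continuant], [-dorsal]. /s/ is [-labial] while /f/ is [+labial]; /s/ is [+coronal] while /f/ is [-coronal], so the distinguishing features are [labial], [coronal].

[labial], [coronal]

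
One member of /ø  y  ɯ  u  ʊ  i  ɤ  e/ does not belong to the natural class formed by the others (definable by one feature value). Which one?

ʊ

/ɤ, e, u, i, ɯ, y, ø/ are all [+tense], but /ʊ/ (high back rounded lax vowel) is [−tense]. No other single segment can be removed to leave a set sharing one feature value that the removed segment lacks, so /ʊ/ is the odd one out.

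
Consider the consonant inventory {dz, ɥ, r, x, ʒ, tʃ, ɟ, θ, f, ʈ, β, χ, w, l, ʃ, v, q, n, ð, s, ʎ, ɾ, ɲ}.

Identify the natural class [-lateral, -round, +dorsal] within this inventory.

Checking each segment against [-lateral], [-round], [+dorsal]: /x/ (voiceless velar fricative), /ɟ/ (voiced palatal stop), /χ/ (voiceless uvular fricative), /q/ (voiceless uvular stop), /ɲ/ (palatal nasal) satisfy every feature; every other segment in the inventory fails at least one.

x, ɟ, χ, q, ɲ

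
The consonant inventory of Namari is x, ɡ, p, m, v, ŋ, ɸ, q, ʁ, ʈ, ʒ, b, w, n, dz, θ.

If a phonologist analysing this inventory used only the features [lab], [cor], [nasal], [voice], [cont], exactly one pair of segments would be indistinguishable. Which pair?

On the given features, /w/ and /v/ have an identical profile: [+labial], [−coronal], [−nasal], [+voice], [+continuant]. No other two segments in the inventory coincide on all 5 features. (They do differ in [sonorant], [round] and [dorsal], which are not among the given features.)

w, v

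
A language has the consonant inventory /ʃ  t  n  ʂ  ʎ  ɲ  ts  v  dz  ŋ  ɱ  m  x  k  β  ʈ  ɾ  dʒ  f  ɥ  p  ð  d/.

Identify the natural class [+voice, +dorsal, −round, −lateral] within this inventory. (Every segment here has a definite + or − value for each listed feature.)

Eliminate segments failing any feature: /ʃ, t, ʂ, ts, x, k, ʈ, f, p/ are [−voice]; /n, v, dz, ɱ, m, β, ɾ, dʒ, ð, d/ are [−dorsal]; /ʎ/ is [+lateral]; /ɥ/ is [+round]. The remaining /ɲ, ŋ/ satisfy [+voice], [+dorsal], [−round], [−lateral].

ɲ, ŋ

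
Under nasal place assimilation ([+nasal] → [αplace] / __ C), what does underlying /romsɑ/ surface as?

[ronsɑ]

In /romsɑ/, the nasal /m/ precedes /s/, which is [+coronal]. The nasal assimilates in place, becoming the [+coronal] nasal /n/. The surface form is [ronsɑ].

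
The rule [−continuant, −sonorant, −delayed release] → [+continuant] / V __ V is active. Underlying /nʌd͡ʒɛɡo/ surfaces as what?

[nʌd͡ʒɛɣo]

Only /ɡ/ occurs between two vowels (/ɛ/ __ /o/) and matches the structural description. It is a voiced velar stop, so [−continuant, −sonorant, −delayed release] holds; changing it to [+continuant] with all other features held fixed yields /ɣ/ (voiced velar fricative). No other segment meets both the structural description and the environment, so the output is [nʌd͡ʒɛɣo].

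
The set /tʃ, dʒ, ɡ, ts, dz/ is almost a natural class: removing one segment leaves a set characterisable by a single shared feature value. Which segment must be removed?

ɡ

The remaining segments after removing /ɡ/ share [+delayed release]; /ɡ/ (voiced velar stop) is [-delayed release]. For every other candidate removal, the leftover set fails to share any single feature value that the removed segment lacks.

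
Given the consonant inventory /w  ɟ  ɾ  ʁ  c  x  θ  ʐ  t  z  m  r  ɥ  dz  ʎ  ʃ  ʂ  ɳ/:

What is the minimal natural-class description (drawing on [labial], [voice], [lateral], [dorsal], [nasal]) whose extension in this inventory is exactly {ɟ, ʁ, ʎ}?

[+voice, -labial, +dorsal]

/ɟ, ʁ, ʎ/ are all [+voice], [-labial], [+dorsal], and no other segment in the inventory matches all three values. Dropping any one of them over-generates: [-labial, +dorsal] alone would also admit /c, x/; [+voice, +dorsal] alone would also admit /w, ɥ/; [+voice, -labial] alone would also admit /ɾ, ʐ, z, r, …/. No other combination of two listed features picks out exactly this set either, so fewer than three features will not do.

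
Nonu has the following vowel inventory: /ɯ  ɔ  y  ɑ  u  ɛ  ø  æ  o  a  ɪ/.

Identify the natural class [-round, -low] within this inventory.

ɯ, ɛ, ɪ

Among the inventory, the [-round] segments are /ɯ, ɑ, ɛ, æ, a, ɪ/.
Intersecting with [-low] leaves /ɯ, ɛ, ɪ/.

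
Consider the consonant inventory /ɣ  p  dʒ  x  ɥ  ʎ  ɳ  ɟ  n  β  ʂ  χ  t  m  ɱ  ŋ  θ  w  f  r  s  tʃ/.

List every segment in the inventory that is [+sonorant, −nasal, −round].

Checking each segment against [+sonorant], [−nasal], [−round]: /ʎ/ (palatal lateral approximant), /r/ (alveolar trill) satisfy every feature; every other segment in the inventory fails at least one.

ʎ, r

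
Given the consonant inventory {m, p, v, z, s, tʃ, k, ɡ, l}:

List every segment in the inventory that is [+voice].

m, v, z, ɡ, l

The [+voice] segments here are /m, v, z, ɡ, l/; the remaining /p, s, tʃ, k/ are [-voice].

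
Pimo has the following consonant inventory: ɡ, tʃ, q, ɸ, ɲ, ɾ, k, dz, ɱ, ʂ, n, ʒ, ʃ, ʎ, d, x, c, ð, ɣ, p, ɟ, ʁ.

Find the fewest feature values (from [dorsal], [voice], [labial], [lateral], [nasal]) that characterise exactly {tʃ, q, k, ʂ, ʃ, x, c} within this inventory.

/tʃ, q, k, ʂ, ʃ, x, c/ are all [−voice], [−labial], and no other segment in the inventory matches both values. Dropping any one of them over-generates: [−labial] alone would also admit /ɡ, ɲ, ɾ, dz, …/; [−voice] alone would also admit /ɸ, p/. No other single listed feature picks out exactly this set either, so fewer than two features will not do.

[−voice, −labial]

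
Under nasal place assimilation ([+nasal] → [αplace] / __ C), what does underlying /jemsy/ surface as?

/m/ sits before the [+coronal] consonant /s/, so it takes on [+coronal] and surfaces as /n/. The rest of the form is unaffected: [jensy].

[jensy]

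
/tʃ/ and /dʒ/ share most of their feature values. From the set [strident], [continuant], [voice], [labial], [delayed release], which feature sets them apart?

The two segments share [+strident], [-continuant], [-labial], [+delayed release]. The only feature from the list on which they differ: /tʃ/ is [-voice] while /dʒ/ is [+voice].

[voice]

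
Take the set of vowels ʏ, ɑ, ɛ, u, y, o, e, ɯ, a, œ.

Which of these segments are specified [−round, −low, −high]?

ɛ, e

The [−round] segments are /ɑ, ɛ, e, ɯ, a/.
Intersecting with [−low] gives /ɛ, e, ɯ/.
Among these, [−high] leaves /ɛ, e/.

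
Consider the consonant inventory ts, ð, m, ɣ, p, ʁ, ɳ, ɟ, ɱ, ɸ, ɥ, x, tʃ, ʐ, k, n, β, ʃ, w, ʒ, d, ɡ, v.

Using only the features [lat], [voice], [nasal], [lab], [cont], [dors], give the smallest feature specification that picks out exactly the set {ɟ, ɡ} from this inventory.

[+voice, -cont, +dors]

/ɟ, ɡ/ are all [+voice], [-continuant], [+dorsal], and no other segment in the inventory matches all three values. Dropping any one of them over-generates: [-continuant, +dorsal] alone would also admit /k/; [+voice, +dorsal] alone would also admit /ɣ, ʁ, ɥ, w/; [+voice, -continuant] alone would also admit /m, ɳ, ɱ, n, …/. No other combination of two listed features picks out exactly this set either, so fewer than three features will not do.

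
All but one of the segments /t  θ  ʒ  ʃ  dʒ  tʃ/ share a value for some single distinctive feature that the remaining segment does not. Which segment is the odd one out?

t

The remaining segments after removing /t/ share [+distributed]; /t/ (voiceless alveolar stop) is [-distributed]. For every other candidate removal, the leftover set fails to share any single feature value that the removed segment lacks.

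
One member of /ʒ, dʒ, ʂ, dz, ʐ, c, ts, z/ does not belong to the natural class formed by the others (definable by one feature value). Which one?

The remaining segments after removing /c/ share [+strident]; /c/ (voiceless palatal stop) is [-strident]. For every other candidate removal, the leftover set fails to share any single feature value that the removed segment lacks.

c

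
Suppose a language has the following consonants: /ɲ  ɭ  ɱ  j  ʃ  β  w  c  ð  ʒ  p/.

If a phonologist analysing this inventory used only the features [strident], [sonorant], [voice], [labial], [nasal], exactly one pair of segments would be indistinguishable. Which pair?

/ɭ/ (retroflex lateral approximant) and /j/ (palatal glide) are both [-strident], [+sonorant], [+voice], [-labial], [-nasal], so none of the listed features separates them. (They do differ in [lateral] and [dorsal], which are not among the given features.) Every other pair in the inventory differs on at least one listed feature.

ɭ, j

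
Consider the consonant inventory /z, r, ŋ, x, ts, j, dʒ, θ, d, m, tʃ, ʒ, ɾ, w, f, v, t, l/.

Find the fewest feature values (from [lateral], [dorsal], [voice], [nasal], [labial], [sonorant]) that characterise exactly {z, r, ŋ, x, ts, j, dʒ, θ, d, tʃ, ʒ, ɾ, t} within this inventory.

The class [-lateral], [-labial] has exactly /z, r, ŋ, x, ts, j, dʒ, θ, d, tʃ, ʒ, ɾ, t/ as its extension in this inventory. No smaller conjunction from the listed features achieves this: [-labial] alone would also admit /l/; [-lateral] alone would also admit /m, w, f, v/; and checking the remaining single features turns up none with this extension.

[-lateral, -labial]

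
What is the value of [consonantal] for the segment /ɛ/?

/ɛ/ is the mid front unrounded lax vowel. The feature [consonantal] marks segments produced with a major constriction in the vocal tract; /ɛ/ lacks this property, so it is [-consonantal].

[-consonantal]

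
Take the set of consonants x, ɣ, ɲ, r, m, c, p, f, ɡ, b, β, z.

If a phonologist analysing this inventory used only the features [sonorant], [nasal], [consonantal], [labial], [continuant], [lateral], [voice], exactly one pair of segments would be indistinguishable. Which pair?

z, ɣ

/z/ (voiced alveolar fricative) and /ɣ/ (voiced velar fricative) are both [-sonorant], [-nasal], [+consonantal], [-labial], [+continuant], [-lateral], [+voice], so none of the listed features separates them. (They do differ in [strident], [coronal] and [dorsal], which are not among the given features.) Every other pair in the inventory differs on at least one listed feature.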